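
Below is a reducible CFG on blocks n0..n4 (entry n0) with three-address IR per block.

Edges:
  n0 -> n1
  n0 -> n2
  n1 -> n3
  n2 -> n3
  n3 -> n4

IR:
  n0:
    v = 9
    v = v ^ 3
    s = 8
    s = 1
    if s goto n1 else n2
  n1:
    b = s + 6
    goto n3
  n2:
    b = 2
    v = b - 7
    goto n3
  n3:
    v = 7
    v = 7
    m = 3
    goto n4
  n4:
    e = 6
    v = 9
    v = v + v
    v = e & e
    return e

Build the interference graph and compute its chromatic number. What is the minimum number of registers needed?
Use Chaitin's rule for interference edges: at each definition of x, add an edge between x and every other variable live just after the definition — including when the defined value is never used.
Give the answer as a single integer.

def/use:
  n0 def {s,v} use ∅
  n1 def {b} use {s}
  n2 def {b,v} use ∅
  n3 def {m,v} use ∅
  n4 def {e,v} use ∅

Liveness:
  n0: in=∅ out={s}
  n1: in={s} out=∅
  n2: in=∅ out=∅
  n3: in=∅ out=∅
  n4: in=∅ out=∅

Conflict graph:
  b↔∅
  e↔{v}
  m↔∅
  s↔∅
  v↔{e}

Registers:
  clique {e,v} ⇒ need ≥ 2
  2-colouring: R0={b,e,m,s}  R1={v}
  χ = 2

Answer: 2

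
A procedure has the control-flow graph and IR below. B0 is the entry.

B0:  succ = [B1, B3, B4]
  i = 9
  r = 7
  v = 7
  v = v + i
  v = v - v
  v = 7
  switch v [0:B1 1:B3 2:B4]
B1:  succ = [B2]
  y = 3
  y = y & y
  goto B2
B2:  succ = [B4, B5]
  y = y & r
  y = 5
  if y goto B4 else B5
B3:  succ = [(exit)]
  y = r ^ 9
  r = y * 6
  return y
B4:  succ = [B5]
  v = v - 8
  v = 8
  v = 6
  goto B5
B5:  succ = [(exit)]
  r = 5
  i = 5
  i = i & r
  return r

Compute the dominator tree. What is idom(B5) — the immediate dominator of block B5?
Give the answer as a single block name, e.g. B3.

idom tree: B1←B0 B2←B1 B3←B0 B4←B0 B5←B0
Dom at joins:
  B4: preds {B0,B2}: {B0} ∩ {B0,B1,B2} = {B0}; idom=B0
  B5: preds {B2,B4}: {B0,B1,B2} ∩ {B0,B4} = {B0}; idom=B0

idom(B5) = B0

Answer: B0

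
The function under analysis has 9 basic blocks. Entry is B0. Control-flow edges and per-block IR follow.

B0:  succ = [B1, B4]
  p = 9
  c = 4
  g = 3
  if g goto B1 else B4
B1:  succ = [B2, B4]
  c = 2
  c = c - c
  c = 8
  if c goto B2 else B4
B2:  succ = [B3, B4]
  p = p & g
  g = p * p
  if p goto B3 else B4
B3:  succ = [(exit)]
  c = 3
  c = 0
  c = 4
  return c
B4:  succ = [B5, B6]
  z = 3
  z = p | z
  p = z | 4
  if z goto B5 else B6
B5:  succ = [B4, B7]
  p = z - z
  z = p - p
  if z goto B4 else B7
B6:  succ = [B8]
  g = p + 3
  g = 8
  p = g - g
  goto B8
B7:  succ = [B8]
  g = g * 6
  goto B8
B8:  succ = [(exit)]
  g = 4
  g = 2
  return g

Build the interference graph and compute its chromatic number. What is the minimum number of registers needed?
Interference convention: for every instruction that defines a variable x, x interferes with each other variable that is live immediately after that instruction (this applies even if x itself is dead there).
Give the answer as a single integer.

Per-block:
  B0: def={c,g,p} ue=∅
  B1: def={c} ue=∅
  B2: def={g,p} ue={g,p}
  B3: def={c} ue=∅
  B4: def={p,z} ue={p}
  B5: def={p,z} ue={z}
  B6: def={g,p} ue={p}
  B7: def={g} ue={g}
  B8: def={g} ue=∅

Backward fixpoint:
  B0: in=∅ out={g,p}
  B1: in={g,p} out={g,p}
  B2: in={g,p} out={g,p}
  B3: in=∅ out=∅
  B4: in={g,p} out={g,p,z}
  B5: in={g,z} out={g,p}
  B6: in={p} out=∅
  B7: in={g} out=∅
  B8: in=∅ out=∅

Conflict graph:
  c — {g,p}
  g — {c,p,z}
  p — {c,g,z}
  z — {g,p}

Chromatic number:
  lower bound: {c,g,p} mutually conflict ⇒ χ ≥ 3
  3-colouring: c0={g}  c1={p}  c2={c,z}
  χ = 3

Answer: 3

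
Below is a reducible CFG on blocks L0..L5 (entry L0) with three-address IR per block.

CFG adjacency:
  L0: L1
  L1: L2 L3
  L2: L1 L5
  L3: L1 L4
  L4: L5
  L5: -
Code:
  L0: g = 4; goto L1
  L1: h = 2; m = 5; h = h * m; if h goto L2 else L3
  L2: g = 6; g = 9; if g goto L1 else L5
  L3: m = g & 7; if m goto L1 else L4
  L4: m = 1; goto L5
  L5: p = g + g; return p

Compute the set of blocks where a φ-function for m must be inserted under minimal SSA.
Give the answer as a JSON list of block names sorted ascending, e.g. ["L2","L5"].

idom tree: L1←L0 L2←L1 L3←L1 L4←L3 L5←L1
Join-block Dom:
  L1: preds {L0,L2,L3}: {L0} ∩ {L0,L1,L2} ∩ {L0,L1,L3} = {L0}; idom=L0
  L5: preds {L2,L4}: {L0,L1,L2} ∩ {L0,L1,L3,L4} = {L0,L1}; idom=L1

Frontier:
  join L1 pred L0: · stop@L0
  join L1 pred L2: L2→L1 stop@L0
  join L1 pred L3: L3→L1 stop@L0
  join L5 pred L2: L2 stop@L1
  join L5 pred L4: L4→L3 stop@L1
  L0: DF=∅
  L1: DF={L1}
  L2: DF={L1,L5}
  L3: DF={L1,L5}
  L4: DF={L5}
  L5: DF=∅

φ for m: defs {L1,L3,L4}
  DF⁺ = {L1,L5}

Answer: ["L1", "L5"]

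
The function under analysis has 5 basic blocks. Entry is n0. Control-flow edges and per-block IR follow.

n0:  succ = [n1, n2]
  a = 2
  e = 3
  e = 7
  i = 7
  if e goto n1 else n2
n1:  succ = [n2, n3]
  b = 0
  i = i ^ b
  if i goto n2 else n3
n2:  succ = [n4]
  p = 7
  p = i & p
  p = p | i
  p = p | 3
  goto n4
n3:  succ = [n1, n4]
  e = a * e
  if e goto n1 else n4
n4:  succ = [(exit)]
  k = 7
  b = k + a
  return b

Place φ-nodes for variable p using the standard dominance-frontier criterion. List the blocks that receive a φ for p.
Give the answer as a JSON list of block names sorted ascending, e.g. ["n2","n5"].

idom tree: n1←n0 n2←n0 n3←n1 n4←n0
Dom at joins:
  n1: preds {n0,n3}: {n0} ∩ {n0,n1,n3} = {n0}; idom=n0
  n2: preds {n0,n1}: {n0} ∩ {n0,n1} = {n0}; idom=n0
  n4: preds {n2,n3}: {n0,n2} ∩ {n0,n1,n3} = {n0}; idom=n0

DF walk-up:
  join n1 pred n0: · stop@n0
  join n1 pred n3: n3→n1 stop@n0
  join n2 pred n0: · stop@n0
  join n2 pred n1: n1 stop@n0
  join n4 pred n2: n2 stop@n0
  join n4 pred n3: n3→n1 stop@n0
  n0 → ∅
  n1 → {n1,n2,n4}
  n2 → {n4}
  n3 → {n1,n4}
  n4 → ∅

φ for p: defs {n2}
  DF⁺ = {n4}

Answer: ["n4"]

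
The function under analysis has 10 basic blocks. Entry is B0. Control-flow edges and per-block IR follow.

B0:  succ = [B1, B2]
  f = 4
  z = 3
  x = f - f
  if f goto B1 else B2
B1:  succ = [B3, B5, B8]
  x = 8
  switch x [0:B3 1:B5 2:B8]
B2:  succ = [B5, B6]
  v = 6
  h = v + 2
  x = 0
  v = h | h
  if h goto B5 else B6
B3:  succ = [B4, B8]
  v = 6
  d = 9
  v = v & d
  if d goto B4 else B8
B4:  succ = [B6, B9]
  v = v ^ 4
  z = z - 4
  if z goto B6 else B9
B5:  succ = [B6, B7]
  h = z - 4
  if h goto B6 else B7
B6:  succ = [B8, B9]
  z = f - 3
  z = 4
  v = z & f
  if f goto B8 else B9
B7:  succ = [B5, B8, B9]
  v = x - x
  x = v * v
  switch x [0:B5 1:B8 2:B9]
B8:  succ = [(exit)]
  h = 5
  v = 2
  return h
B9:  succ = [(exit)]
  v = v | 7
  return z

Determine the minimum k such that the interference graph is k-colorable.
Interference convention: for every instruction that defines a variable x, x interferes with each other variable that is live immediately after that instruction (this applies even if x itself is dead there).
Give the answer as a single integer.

def/use:
  B0: def={f,x,z} ue=∅
  B1: def={x} ue=∅
  B2: def={h,v,x} ue=∅
  B3: def={d,v} ue=∅
  B4: def={v,z} ue={v,z}
  B5: def={h} ue={z}
  B6: def={v,z} ue={f}
  B7: def={v,x} ue={x}
  B8: def={h,v} ue=∅
  B9: def={v} ue={v,z}

Backward fixpoint:
  B0: in=∅ out={f,z}
  B1: in={f,z} out={f,x,z}
  B2: in={f,z} out={f,x,z}
  B3: in={f,z} out={f,v,z}
  B4: in={f,v,z} out={f,v,z}
  B5: in={f,x,z} out={f,x,z}
  B6: in={f} out={v,z}
  B7: in={f,x,z} out={f,v,x,z}
  B8: in=∅ out=∅
  B9: in={v,z} out=∅

Conflict graph:
  d: {f,v,z}
  f: {d,h,v,x,z}
  h: {f,v,x,z}
  v: {d,f,h,x,z}
  x: {f,h,v,z}
  z: {d,f,h,v,x}

Registers:
  clique {f,h,v,x,z} ⇒ need ≥ 5
  assign d→R3 f→R0 h→R3 v→R1 x→R4 z→R2 — no edge inside a register ⇒ χ ≤ 5
  χ = 5

Answer: 5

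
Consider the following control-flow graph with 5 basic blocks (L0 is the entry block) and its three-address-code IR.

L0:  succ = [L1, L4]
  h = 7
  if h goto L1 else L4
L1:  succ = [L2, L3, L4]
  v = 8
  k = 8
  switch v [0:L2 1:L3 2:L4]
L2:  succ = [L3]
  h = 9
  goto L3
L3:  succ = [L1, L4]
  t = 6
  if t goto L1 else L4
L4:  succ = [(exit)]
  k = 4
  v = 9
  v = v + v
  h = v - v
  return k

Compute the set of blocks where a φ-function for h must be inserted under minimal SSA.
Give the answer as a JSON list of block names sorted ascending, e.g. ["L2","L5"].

idom tree: L1←L0 L2←L1 L3←L1 L4←L0
Dom at joins:
  L1: preds {L0,L3}: {L0} ∩ {L0,L1,L3} = {L0}; idom=L0
  L3: preds {L1,L2}: {L0,L1} ∩ {L0,L1,L2} = {L0,L1}; idom=L1
  L4: preds {L0,L1,L3}: {L0} ∩ {L0,L1} ∩ {L0,L1,L3} = {L0}; idom=L0

DF derivation:
  L1←L0: walk · to L0
  L1←L3: walk L3→L1 to L0
  L3←L1: walk · to L1
  L3←L2: walk L2 to L1
  L4←L0: walk · to L0
  L4←L1: walk L1 to L0
  L4←L3: walk L3→L1 to L0
  L0 → ∅
  L1 → {L1,L4}
  L2 → {L3}
  L3 → {L1,L4}
  L4 → ∅

φ for h: defs {L0,L2,L4}
  DF⁺ = {L1,L3,L4}

Answer: ["L1", "L3", "L4"]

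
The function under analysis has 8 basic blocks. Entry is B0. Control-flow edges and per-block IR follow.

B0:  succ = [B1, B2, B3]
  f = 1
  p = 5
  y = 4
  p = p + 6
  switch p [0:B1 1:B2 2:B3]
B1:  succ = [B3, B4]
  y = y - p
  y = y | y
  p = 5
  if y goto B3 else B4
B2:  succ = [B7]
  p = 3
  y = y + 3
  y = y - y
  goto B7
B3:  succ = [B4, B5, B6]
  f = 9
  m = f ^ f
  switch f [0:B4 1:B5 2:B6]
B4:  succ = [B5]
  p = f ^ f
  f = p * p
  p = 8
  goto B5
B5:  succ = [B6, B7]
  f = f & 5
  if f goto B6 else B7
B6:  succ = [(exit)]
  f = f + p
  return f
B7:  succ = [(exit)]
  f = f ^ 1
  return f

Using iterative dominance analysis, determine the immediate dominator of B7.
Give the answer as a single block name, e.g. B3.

idom tree: B1←B0 B2←B0 B3←B0 B4←B0 B5←B0 B6←B0 B7←B0
Dom∩ at merges:
  B3: preds {B0,B1}: {B0} ∩ {B0,B1} = {B0}; idom=B0
  B4: preds {B1,B3}: {B0,B1} ∩ {B0,B3} = {B0}; idom=B0
  B5: preds {B3,B4}: {B0,B3} ∩ {B0,B4} = {B0}; idom=B0
  B6: preds {B3,B5}: {B0,B3} ∩ {B0,B5} = {B0}; idom=B0
  B7: preds {B2,B5}: {B0,B2} ∩ {B0,B5} = {B0}; idom=B0

idom(B7) = B0

Answer: B0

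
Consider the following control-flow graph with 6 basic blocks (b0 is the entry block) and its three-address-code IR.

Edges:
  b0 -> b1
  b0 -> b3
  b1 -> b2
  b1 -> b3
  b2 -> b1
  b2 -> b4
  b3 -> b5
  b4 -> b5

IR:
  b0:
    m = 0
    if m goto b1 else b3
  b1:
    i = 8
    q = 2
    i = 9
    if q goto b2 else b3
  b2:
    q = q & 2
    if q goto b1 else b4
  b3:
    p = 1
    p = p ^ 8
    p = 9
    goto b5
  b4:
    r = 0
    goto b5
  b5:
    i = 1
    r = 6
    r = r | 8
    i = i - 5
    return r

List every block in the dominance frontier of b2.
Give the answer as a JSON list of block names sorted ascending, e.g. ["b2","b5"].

idom tree: b1←b0 b2←b1 b3←b0 b4←b2 b5←b0
Join-block Dom:
  b1: preds {b0,b2}: {b0} ∩ {b0,b1,b2} = {b0}; idom=b0
  b3: preds {b0,b1}: {b0} ∩ {b0,b1} = {b0}; idom=b0
  b5: preds {b3,b4}: {b0,b3} ∩ {b0,b1,b2,b4} = {b0}; idom=b0

DF walk-up:
  b1←b0: walk · to b0
  b1←b2: walk b2→b1 to b0
  b3←b0: walk · to b0
  b3←b1: walk b1 to b0
  b5←b3: walk b3 to b0
  b5←b4: walk b4→b2→b1 to b0
  b0: DF=∅
  b1: DF={b1,b3,b5}
  b2: DF={b1,b5}
  b3: DF={b5}
  b4: DF={b5}
  b5: DF=∅

DF(b2) = ["b1", "b5"]

Answer: ["b1", "b5"]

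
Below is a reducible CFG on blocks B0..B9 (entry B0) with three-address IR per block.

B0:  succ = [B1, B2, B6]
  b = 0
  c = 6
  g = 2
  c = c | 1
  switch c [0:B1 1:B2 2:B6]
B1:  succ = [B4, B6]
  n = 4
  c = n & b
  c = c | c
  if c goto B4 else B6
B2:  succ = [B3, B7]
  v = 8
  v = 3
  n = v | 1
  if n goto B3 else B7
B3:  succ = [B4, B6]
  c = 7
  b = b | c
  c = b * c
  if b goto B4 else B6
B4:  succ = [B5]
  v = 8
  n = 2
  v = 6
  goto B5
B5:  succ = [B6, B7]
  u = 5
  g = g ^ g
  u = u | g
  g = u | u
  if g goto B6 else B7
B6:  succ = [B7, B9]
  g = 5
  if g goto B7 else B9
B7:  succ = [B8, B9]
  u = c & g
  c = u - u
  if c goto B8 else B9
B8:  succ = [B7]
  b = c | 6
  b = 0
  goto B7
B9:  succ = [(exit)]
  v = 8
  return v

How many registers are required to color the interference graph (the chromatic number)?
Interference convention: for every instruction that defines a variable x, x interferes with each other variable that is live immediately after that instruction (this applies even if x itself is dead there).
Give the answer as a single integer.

Answer: 4

Working:
def/use:
  B0 def {b,c,g} use ∅
  B1 def {c,n} use {b}
  B2 def {n,v} use ∅
  B3 def {b,c} use {b}
  B4 def {n,v} use ∅
  B5 def {g,u} use {g}
  B6 def {g} use ∅
  B7 def {c,u} use {c,g}
  B8 def {b} use {c}
  B9 def {v} use ∅

Backward fixpoint:
  B0 li=∅ lo={b,c,g}
  B1 li={b,g} lo={c,g}
  B2 li={b,c,g} lo={b,c,g}
  B3 li={b,g} lo={c,g}
  B4 li={c,g} lo={c,g}
  B5 li={c,g} lo={c,g}
  B6 li={c} lo={c,g}
  B7 li={c,g} lo={c,g}
  B8 li={c,g} lo={c,g}
  B9 li=∅ lo=∅

Interference:
  b — {c,g,n,v}
  c — {b,g,n,u,v}
  g — {b,c,n,u,v}
  n — {b,c,g}
  u — {c,g}
  v — {b,c,g}

Colouring:
  lower bound: {b,c,g,n} mutually conflict ⇒ χ ≥ 4
  4-colouring: r0={c}  r1={g}  r2={b,u}  r3={n,v}
  χ = 4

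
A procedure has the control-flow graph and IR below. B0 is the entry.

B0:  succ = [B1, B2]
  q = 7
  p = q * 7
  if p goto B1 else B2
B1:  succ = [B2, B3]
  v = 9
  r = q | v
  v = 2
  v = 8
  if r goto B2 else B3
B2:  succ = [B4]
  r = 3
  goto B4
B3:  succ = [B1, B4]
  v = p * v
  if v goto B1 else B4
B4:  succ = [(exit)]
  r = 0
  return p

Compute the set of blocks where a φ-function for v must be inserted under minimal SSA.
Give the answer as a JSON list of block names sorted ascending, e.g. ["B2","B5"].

Answer: ["B1", "B2", "B4"]

Analysis:
idom tree: B1←B0 B2←B0 B3←B1 B4←B0
Dom∩ at merges:
  B1: preds {B0,B3}: {B0} ∩ {B0,B1,B3} = {B0}; idom=B0
  B2: preds {B0,B1}: {B0} ∩ {B0,B1} = {B0}; idom=B0
  B4: preds {B2,B3}: {B0,B2} ∩ {B0,B1,B3} = {B0}; idom=B0

DF walk-up:
  join B1 pred B0: · stop@B0
  join B1 pred B3: B3→B1 stop@B0
  join B2 pred B0: · stop@B0
  join B2 pred B1: B1 stop@B0
  join B4 pred B2: B2 stop@B0
  join B4 pred B3: B3→B1 stop@B0
  DF(B0)=∅
  DF(B1)={B1,B2,B4}
  DF(B2)={B4}
  DF(B3)={B1,B4}
  DF(B4)=∅

φ for v: defs {B1,B3}
  DF⁺ = {B1,B2,B4}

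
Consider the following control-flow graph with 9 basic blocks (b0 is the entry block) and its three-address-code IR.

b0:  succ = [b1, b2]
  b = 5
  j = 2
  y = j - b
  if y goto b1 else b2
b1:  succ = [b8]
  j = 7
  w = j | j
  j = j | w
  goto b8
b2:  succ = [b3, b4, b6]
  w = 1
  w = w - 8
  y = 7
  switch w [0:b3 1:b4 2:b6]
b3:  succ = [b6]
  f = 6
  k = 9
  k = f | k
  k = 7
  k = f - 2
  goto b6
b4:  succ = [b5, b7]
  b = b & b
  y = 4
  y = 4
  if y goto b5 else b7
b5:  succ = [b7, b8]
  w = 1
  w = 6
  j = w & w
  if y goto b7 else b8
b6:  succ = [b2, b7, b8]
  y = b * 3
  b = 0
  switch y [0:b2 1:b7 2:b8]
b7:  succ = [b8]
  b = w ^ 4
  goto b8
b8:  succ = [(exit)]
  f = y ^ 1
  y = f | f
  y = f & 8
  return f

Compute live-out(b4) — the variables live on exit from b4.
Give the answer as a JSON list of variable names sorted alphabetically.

Answer: ["w", "y"]

Derivation:
Per-block:
  b0: def={b,j,y} ue=∅
  b1: def={j,w} ue=∅
  b2: def={w,y} ue=∅
  b3: def={f,k} ue=∅
  b4: def={b,y} ue={b}
  b5: def={j,w} ue={y}
  b6: def={b,y} ue={b}
  b7: def={b} ue={w}
  b8: def={f,y} ue={y}

Live sets:
  b0: in=∅ out={b,y}
  b1: in={y} out={y}
  b2: in={b} out={b,w}
  b3: in={b,w} out={b,w}
  b4: in={b,w} out={w,y}
  b5: in={y} out={w,y}
  b6: in={b,w} out={b,w,y}
  b7: in={w,y} out={y}
  b8: in={y} out=∅

live-out(b4) = ["w", "y"]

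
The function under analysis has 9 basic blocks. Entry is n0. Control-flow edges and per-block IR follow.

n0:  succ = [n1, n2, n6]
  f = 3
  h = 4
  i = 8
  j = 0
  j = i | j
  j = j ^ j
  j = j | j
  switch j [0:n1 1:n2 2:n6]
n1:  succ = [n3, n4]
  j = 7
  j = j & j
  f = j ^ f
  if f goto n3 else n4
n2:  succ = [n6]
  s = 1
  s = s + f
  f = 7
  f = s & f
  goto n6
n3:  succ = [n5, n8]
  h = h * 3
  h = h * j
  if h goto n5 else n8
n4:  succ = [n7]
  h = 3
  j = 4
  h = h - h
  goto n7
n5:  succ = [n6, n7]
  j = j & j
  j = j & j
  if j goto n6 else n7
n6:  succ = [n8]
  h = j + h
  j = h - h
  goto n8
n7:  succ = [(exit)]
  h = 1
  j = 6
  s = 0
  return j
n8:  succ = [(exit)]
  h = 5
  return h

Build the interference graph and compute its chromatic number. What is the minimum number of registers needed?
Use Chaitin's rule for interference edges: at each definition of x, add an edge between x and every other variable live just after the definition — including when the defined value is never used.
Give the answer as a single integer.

Block summaries:
  n0: def={f,h,i,j} ue=∅
  n1: def={f,j} ue={f}
  n2: def={f,s} ue={f}
  n3: def={h} ue={h,j}
  n4: def={h,j} ue=∅
  n5: def={j} ue={j}
  n6: def={h,j} ue={h,j}
  n7: def={h,j,s} ue=∅
  n8: def={h} ue=∅

Backward fixpoint:
  n0: in=∅ out={f,h,j}
  n1: in={f,h} out={h,j}
  n2: in={f,h,j} out={h,j}
  n3: in={h,j} out={h,j}
  n4: in=∅ out=∅
  n5: in={h,j} out={h,j}
  n6: in={h,j} out=∅
  n7: in=∅ out=∅
  n8: in=∅ out=∅

Interfere edges:
  f↔{h,i,j,s}
  h↔{f,i,j,s}
  i↔{f,h,j}
  j↔{f,h,i,s}
  s↔{f,h,j}

Registers:
  clique {f,h,i,j} ⇒ need ≥ 4
  assign f→c0 h→c1 i→c3 j→c2 s→c3 — no edge inside a register ⇒ χ ≤ 4
  χ = 4

Answer: 4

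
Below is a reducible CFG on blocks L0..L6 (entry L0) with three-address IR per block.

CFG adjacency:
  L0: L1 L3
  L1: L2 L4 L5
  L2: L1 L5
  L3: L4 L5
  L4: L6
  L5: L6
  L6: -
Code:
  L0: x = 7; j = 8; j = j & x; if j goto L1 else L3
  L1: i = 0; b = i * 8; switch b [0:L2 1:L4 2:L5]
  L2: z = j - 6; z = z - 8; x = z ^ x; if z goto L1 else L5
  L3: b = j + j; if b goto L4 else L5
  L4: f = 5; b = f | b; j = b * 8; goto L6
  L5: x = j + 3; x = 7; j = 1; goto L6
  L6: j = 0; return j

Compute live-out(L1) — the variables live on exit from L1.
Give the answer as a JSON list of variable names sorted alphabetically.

Answer: ["b", "j", "x"]

Working:
Block summaries:
  L0: {j,x} / ∅
  L1: {b,i} / ∅
  L2: {x,z} / {j,x}
  L3: {b} / {j}
  L4: {b,f,j} / {b}
  L5: {j,x} / {j}
  L6: {j} / ∅

Backward fixpoint:
  L0 li=∅ lo={j,x}
  L1 li={j,x} lo={b,j,x}
  L2 li={j,x} lo={j,x}
  L3 li={j} lo={b,j}
  L4 li={b} lo=∅
  L5 li={j} lo=∅
  L6 li=∅ lo=∅

live-out(L1) = ["b", "j", "x"]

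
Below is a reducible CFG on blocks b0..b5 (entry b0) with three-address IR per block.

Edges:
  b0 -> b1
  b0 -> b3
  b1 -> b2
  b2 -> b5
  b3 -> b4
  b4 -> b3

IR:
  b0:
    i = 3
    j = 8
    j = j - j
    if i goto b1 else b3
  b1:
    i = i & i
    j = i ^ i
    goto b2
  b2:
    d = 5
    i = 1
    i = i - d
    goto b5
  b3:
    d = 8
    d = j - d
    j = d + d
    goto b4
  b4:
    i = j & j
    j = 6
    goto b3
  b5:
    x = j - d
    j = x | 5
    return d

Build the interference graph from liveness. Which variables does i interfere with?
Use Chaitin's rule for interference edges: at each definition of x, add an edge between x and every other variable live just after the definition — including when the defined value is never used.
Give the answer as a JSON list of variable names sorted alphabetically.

Answer: ["d", "j"]

Derivation:
def/use:
  b0 def {i,j} use ∅
  b1 def {i,j} use {i}
  b2 def {d,i} use ∅
  b3 def {d,j} use {j}
  b4 def {i,j} use {j}
  b5 def {j,x} use {d,j}

Backward fixpoint:
  b0: in=∅ out={i,j}
  b1: in={i} out={j}
  b2: in={j} out={d,j}
  b3: in={j} out={j}
  b4: in={j} out={j}
  b5: in={d,j} out=∅

Interfere edges:
  d↔{i,j,x}
  i↔{d,j}
  j↔{d,i}
  x↔{d}

N(i) = ["d", "j"]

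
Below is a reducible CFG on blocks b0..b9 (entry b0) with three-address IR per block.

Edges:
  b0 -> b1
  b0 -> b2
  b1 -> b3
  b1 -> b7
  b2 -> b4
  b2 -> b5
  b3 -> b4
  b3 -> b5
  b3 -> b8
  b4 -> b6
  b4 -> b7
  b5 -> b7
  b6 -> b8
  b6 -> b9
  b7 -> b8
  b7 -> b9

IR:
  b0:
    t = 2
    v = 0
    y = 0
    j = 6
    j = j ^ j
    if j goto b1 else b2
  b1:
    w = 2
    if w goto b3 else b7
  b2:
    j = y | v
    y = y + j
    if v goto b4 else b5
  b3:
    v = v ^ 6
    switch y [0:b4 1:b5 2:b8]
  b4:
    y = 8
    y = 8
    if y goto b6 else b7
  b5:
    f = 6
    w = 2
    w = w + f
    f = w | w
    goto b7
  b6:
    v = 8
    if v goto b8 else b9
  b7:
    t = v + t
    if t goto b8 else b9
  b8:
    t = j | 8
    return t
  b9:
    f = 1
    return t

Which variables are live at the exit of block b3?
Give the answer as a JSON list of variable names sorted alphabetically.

Answer: ["j", "t", "v"]

Analysis:
Block summaries:
  b0: {j,t,v,y} / ∅
  b1: {w} / ∅
  b2: {j,y} / {v,y}
  b3: {v} / {v,y}
  b4: {y} / ∅
  b5: {f,w} / ∅
  b6: {v} / ∅
  b7: {t} / {t,v}
  b8: {t} / {j}
  b9: {f} / {t}

Liveness:
  b0: in=∅ out={j,t,v,y}
  b1: in={j,t,v,y} out={j,t,v,y}
  b2: in={t,v,y} out={j,t,v}
  b3: in={j,t,v,y} out={j,t,v}
  b4: in={j,t,v} out={j,t,v}
  b5: in={j,t,v} out={j,t,v}
  b6: in={j,t} out={j,t}
  b7: in={j,t,v} out={j,t}
  b8: in={j} out=∅
  b9: in={t} out=∅

live-out(b3) = ["j", "t", "v"]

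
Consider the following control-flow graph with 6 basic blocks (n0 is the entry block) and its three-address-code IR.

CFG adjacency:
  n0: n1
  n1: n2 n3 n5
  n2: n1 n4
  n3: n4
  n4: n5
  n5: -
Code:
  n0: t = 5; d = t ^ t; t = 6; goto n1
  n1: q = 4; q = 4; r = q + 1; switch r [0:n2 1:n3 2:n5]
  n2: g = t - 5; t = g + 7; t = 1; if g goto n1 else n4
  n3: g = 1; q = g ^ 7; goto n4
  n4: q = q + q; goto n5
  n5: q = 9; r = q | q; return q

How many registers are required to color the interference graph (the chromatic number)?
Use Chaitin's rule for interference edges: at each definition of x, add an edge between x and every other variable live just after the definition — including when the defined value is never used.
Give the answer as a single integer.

Block summaries:
  n0 def {d,t} use ∅
  n1 def {q,r} use ∅
  n2 def {g,t} use {t}
  n3 def {g,q} use ∅
  n4 def {q} use {q}
  n5 def {q,r} use ∅

Liveness:
  n0 li=∅ lo={t}
  n1 li={t} lo={q,t}
  n2 li={q,t} lo={q,t}
  n3 li=∅ lo={q}
  n4 li={q} lo=∅
  n5 li=∅ lo=∅

Interfere edges:
  d: ∅
  g: {q,t}
  q: {g,r,t}
  r: {q,t}
  t: {g,q,r}

Registers:
  clique {g,q,t} ⇒ need ≥ 3
  assign d→r0 g→r2 q→r0 r→r2 t→r1 — no edge inside a register ⇒ χ ≤ 3
  χ = 3

Answer: 3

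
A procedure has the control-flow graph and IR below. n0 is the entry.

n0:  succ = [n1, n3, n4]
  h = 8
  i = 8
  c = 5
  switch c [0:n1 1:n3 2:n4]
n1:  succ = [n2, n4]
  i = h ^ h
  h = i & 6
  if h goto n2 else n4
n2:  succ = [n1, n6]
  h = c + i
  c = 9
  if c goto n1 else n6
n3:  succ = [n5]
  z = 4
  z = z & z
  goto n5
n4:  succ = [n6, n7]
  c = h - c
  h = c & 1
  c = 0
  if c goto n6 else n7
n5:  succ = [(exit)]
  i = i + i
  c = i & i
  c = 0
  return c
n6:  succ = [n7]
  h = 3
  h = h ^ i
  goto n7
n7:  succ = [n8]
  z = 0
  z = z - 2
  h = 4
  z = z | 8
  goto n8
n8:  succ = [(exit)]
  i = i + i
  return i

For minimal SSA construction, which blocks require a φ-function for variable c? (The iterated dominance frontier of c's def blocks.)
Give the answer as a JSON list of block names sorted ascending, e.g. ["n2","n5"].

Answer: ["n1", "n4", "n6", "n7"]

Working:
idom tree: n1←n0 n2←n1 n3←n0 n4←n0 n5←n3 n6←n0 n7←n0 n8←n7
Join-block Dom:
  n1: preds {n0,n2}: {n0} ∩ {n0,n1,n2} = {n0}; idom=n0
  n4: preds {n0,n1}: {n0} ∩ {n0,n1} = {n0}; idom=n0
  n6: preds {n2,n4}: {n0,n1,n2} ∩ {n0,n4} = {n0}; idom=n0
  n7: preds {n4,n6}: {n0,n4} ∩ {n0,n6} = {n0}; idom=n0

Frontier:
  join n1 pred n0: · stop@n0
  join n1 pred n2: n2→n1 stop@n0
  join n4 pred n0: · stop@n0
  join n4 pred n1: n1 stop@n0
  join n6 pred n2: n2→n1 stop@n0
  join n6 pred n4: n4 stop@n0
  join n7 pred n4: n4 stop@n0
  join n7 pred n6: n6 stop@n0
  n0 → ∅
  n1 → {n1,n4,n6}
  n2 → {n1,n6}
  n3 → ∅
  n4 → {n6,n7}
  n5 → ∅
  n6 → {n7}
  n7 → ∅
  n8 → ∅

φ for c: defs {n0,n2,n4,n5}
  DF⁺ = {n1,n4,n6,n7}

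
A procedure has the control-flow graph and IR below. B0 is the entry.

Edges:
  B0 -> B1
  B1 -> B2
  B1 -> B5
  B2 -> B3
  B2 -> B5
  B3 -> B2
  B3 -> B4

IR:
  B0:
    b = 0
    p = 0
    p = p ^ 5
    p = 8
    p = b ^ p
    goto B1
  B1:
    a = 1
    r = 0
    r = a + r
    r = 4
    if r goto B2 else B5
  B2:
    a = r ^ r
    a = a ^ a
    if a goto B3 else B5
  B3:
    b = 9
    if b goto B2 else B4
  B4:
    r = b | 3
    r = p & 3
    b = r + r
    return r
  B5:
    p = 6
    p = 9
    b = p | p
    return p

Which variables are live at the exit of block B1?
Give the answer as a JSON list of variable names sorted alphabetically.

Block summaries:
  B0: {b,p} / ∅
  B1: {a,r} / ∅
  B2: {a} / {r}
  B3: {b} / ∅
  B4: {b,r} / {b,p}
  B5: {b,p} / ∅

Backward fixpoint:
  B0 li=∅ lo={p}
  B1 li={p} lo={p,r}
  B2 li={p,r} lo={p,r}
  B3 li={p,r} lo={b,p,r}
  B4 li={b,p} lo=∅
  B5 li=∅ lo=∅

live-out(B1) = ["p", "r"]

Answer: ["p", "r"]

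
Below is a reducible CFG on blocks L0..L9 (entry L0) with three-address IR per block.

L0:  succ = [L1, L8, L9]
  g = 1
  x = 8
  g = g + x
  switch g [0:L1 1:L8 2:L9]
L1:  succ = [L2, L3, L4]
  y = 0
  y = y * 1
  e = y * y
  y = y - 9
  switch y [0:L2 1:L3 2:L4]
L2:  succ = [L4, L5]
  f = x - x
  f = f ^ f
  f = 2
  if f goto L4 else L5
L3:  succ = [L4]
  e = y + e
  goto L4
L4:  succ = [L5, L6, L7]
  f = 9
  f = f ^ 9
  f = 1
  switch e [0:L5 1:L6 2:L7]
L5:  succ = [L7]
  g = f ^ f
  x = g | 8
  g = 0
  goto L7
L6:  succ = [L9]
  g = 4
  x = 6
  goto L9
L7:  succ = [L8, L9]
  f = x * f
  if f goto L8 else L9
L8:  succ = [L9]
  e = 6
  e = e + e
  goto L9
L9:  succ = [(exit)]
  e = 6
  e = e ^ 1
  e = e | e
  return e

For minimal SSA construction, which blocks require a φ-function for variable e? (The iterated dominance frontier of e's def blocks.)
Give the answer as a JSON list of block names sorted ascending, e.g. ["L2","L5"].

idom tree: L1←L0 L2←L1 L3←L1 L4←L1 L5←L1 L6←L4 L7←L1 L8←L0 L9←L0
Dom at joins:
  L4: preds {L1,L2,L3}: {L0,L1} ∩ {L0,L1,L2} ∩ {L0,L1,L3} = {L0,L1}; idom=L1
  L5: preds {L2,L4}: {L0,L1,L2} ∩ {L0,L1,L4} = {L0,L1}; idom=L1
  L7: preds {L4,L5}: {L0,L1,L4} ∩ {L0,L1,L5} = {L0,L1}; idom=L1
  L8: preds {L0,L7}: {L0} ∩ {L0,L1,L7} = {L0}; idom=L0
  L9: preds {L0,L6,L7,L8}: {L0} ∩ {L0,L1,L4,L6} ∩ {L0,L1,L7} ∩ {L0,L8} = {L0}; idom=L0

Frontier:
  L4←L1: walk · to L1
  L4←L2: walk L2 to L1
  L4←L3: walk L3 to L1
  L5←L2: walk L2 to L1
  L5←L4: walk L4 to L1
  L7←L4: walk L4 to L1
  L7←L5: walk L5 to L1
  L8←L0: walk · to L0
  L8←L7: walk L7→L1 to L0
  L9←L0: walk · to L0
  L9←L6: walk L6→L4→L1 to L0
  L9←L7: walk L7→L1 to L0
  L9←L8: walk L8 to L0
  L0: DF=∅
  L1: DF={L8,L9}
  L2: DF={L4,L5}
  L3: DF={L4}
  L4: DF={L5,L7,L9}
  L5: DF={L7}
  L6: DF={L9}
  L7: DF={L8,L9}
  L8: DF={L9}
  L9: DF=∅

φ for e: defs {L1,L3,L8,L9}
  DF⁺ = {L4,L5,L7,L8,L9}

Answer: ["L4", "L5", "L7", "L8", "L9"]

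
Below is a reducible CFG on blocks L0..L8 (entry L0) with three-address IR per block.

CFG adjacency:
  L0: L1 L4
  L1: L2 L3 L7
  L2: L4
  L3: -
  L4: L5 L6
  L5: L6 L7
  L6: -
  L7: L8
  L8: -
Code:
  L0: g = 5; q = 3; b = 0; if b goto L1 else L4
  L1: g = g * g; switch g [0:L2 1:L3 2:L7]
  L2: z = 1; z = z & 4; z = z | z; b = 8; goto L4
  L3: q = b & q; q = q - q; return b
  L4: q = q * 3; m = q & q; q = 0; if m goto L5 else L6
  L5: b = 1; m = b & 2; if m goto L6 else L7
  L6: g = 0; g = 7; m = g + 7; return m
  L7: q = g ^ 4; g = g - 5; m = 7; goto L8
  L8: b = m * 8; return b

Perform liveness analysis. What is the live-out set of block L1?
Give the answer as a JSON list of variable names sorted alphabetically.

def/use:
  L0: def={b,g,q} ue=∅
  L1: def={g} ue={g}
  L2: def={b,z} ue=∅
  L3: def={q} ue={b,q}
  L4: def={m,q} ue={q}
  L5: def={b,m} ue=∅
  L6: def={g,m} ue=∅
  L7: def={g,m,q} ue={g}
  L8: def={b} ue={m}

Live sets:
  L0: in=∅ out={b,g,q}
  L1: in={b,g,q} out={b,g,q}
  L2: in={g,q} out={g,q}
  L3: in={b,q} out=∅
  L4: in={g,q} out={g}
  L5: in={g} out={g}
  L6: in=∅ out=∅
  L7: in={g} out={m}
  L8: in={m} out=∅

live-out(L1) = ["b", "g", "q"]

Answer: ["b", "g", "q"]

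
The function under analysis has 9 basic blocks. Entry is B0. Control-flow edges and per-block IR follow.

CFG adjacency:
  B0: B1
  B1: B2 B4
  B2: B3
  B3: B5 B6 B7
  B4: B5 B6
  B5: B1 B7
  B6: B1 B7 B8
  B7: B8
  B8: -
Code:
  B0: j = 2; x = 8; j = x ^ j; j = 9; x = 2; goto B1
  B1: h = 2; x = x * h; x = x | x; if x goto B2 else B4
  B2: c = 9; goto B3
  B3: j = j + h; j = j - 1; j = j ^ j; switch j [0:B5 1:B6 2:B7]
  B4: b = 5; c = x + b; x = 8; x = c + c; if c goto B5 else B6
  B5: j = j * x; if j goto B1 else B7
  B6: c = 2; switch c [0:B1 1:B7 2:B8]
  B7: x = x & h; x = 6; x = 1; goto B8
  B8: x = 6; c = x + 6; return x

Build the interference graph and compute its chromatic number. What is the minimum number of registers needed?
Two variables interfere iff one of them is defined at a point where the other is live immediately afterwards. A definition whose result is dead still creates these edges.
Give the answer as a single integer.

Block summaries:
  B0: def={j,x} ue=∅
  B1: def={h,x} ue={x}
  B2: def={c} ue=∅
  B3: def={j} ue={h,j}
  B4: def={b,c,x} ue={x}
  B5: def={j} ue={j,x}
  B6: def={c} ue=∅
  B7: def={x} ue={h,x}
  B8: def={c,x} ue=∅

Backward fixpoint:
  B0 li=∅ lo={j,x}
  B1 li={j,x} lo={h,j,x}
  B2 li={h,j,x} lo={h,j,x}
  B3 li={h,j,x} lo={h,j,x}
  B4 li={h,j,x} lo={h,j,x}
  B5 li={h,j,x} lo={h,j,x}
  B6 li={h,j,x} lo={h,j,x}
  B7 li={h,x} lo=∅
  B8 li=∅ lo=∅

Interfere edges:
  b↔{h,j,x}
  c↔{h,j,x}
  h↔{b,c,j,x}
  j↔{b,c,h,x}
  x↔{b,c,h,j}

Registers:
  {b,h,j,x} pairwise interfere (4-clique) ⇒ χ ≥ 4
  4-colouring: R0={h}  R1={j}  R2={x}  R3={b,c}
  χ = 4

Answer: 4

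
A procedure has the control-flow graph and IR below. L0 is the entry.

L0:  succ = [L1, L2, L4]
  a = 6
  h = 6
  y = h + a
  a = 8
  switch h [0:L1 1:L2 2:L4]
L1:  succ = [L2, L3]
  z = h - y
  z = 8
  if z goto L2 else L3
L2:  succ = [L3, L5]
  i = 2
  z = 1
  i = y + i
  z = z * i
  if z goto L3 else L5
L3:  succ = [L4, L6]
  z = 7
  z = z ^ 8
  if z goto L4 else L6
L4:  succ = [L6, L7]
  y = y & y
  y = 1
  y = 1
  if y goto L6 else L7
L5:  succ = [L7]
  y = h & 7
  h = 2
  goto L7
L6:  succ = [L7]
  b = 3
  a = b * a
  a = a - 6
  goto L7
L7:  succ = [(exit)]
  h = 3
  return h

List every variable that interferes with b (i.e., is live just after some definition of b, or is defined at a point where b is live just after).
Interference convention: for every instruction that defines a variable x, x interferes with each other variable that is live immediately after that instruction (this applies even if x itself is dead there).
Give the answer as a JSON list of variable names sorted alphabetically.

Per-block:
  L0: def={a,h,y} ue=∅
  L1: def={z} ue={h,y}
  L2: def={i,z} ue={y}
  L3: def={z} ue=∅
  L4: def={y} ue={y}
  L5: def={h,y} ue={h}
  L6: def={a,b} ue={a}
  L7: def={h} ue=∅

Backward fixpoint:
  live L0: ∅→{a,h,y}
  live L1: {a,h,y}→{a,h,y}
  live L2: {a,h,y}→{a,h,y}
  live L3: {a,y}→{a,y}
  live L4: {a,y}→{a}
  live L5: {h}→∅
  live L6: {a}→∅
  live L7: ∅→∅

Interfere edges:
  a — {b,h,i,y,z}
  b — {a}
  h — {a,i,y,z}
  i — {a,h,y,z}
  y — {a,h,i,z}
  z — {a,h,i,y}

N(b) = ["a"]

Answer: ["a"]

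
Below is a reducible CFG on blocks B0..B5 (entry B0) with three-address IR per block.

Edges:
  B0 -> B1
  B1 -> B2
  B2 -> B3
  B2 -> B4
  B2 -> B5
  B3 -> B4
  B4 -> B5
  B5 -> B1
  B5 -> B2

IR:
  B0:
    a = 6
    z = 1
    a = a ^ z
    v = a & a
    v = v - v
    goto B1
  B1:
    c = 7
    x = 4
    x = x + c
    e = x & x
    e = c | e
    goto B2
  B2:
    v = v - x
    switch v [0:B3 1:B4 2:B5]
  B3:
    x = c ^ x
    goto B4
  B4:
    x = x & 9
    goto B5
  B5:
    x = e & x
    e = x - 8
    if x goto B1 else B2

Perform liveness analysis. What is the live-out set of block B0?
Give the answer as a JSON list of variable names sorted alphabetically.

Answer: ["v"]

Working:
def/use:
  B0: def={a,v,z} ue=∅
  B1: def={c,e,x} ue=∅
  B2: def={v} ue={v,x}
  B3: def={x} ue={c,x}
  B4: def={x} ue={x}
  B5: def={e,x} ue={e,x}

Liveness:
  B0: in=∅ out={v}
  B1: in={v} out={c,e,v,x}
  B2: in={c,e,v,x} out={c,e,v,x}
  B3: in={c,e,v,x} out={c,e,v,x}
  B4: in={c,e,v,x} out={c,e,v,x}
  B5: in={c,e,v,x} out={c,e,v,x}

live-out(B0) = ["v"]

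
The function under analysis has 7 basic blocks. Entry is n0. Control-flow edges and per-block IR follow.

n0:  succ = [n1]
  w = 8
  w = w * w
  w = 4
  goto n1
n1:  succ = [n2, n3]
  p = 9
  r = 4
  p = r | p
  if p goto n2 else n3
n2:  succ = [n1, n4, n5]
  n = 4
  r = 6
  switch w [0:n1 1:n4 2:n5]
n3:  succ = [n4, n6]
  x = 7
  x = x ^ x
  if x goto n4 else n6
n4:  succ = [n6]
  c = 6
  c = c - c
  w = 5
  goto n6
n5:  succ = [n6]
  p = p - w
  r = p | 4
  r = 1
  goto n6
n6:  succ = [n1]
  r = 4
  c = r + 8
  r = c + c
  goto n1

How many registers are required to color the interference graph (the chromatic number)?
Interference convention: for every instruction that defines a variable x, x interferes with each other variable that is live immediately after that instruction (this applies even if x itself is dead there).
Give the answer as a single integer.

Answer: 3

Analysis:
Per-block:
  n0: {w} / ∅
  n1: {p,r} / ∅
  n2: {n,r} / {w}
  n3: {x} / ∅
  n4: {c,w} / ∅
  n5: {p,r} / {p,w}
  n6: {c,r} / ∅

Liveness:
  live n0: ∅→{w}
  live n1: {w}→{p,w}
  live n2: {p,w}→{p,w}
  live n3: {w}→{w}
  live n4: ∅→{w}
  live n5: {p,w}→{w}
  live n6: {w}→{w}

Conflict graph:
  c: {w}
  n: {p,w}
  p: {n,r,w}
  r: {p,w}
  w: {c,n,p,r,x}
  x: {w}

Colouring:
  clique {n,p,w} ⇒ need ≥ 3
  3-colouring: r0={w}  r1={c,p,x}  r2={n,r}
  χ = 3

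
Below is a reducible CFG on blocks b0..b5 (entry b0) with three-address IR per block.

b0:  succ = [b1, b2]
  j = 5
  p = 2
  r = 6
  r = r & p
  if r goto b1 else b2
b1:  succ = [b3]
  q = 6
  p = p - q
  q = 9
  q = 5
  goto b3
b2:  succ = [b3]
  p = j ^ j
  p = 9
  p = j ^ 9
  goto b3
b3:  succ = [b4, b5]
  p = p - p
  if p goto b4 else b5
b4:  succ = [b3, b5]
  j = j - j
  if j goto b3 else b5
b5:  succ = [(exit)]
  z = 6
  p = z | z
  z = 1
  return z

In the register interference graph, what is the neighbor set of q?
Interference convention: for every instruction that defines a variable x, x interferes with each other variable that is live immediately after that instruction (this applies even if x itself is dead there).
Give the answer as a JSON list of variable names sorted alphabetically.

Per-block:
  b0: def={j,p,r} ue=∅
  b1: def={p,q} ue={p}
  b2: def={p} ue={j}
  b3: def={p} ue={p}
  b4: def={j} ue={j}
  b5: def={p,z} ue=∅

Backward fixpoint:
  b0 li=∅ lo={j,p}
  b1 li={j,p} lo={j,p}
  b2 li={j} lo={j,p}
  b3 li={j,p} lo={j,p}
  b4 li={j,p} lo={j,p}
  b5 li=∅ lo=∅

Interfere edges:
  j: {p,q,r}
  p: {j,q,r}
  q: {j,p}
  r: {j,p}
  z: ∅

N(q) = ["j", "p"]

Answer: ["j", "p"]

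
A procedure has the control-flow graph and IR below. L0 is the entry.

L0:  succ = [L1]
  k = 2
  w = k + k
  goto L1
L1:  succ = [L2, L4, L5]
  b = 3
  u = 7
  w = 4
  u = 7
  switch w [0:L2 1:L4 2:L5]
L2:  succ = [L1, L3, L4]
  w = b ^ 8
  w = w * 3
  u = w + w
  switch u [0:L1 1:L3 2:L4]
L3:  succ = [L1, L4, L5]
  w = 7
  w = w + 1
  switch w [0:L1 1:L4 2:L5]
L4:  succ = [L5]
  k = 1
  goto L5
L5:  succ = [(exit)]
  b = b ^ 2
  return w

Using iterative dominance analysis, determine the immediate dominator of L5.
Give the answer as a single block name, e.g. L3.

idom tree: L1←L0 L2←L1 L3←L2 L4←L1 L5←L1
Join-block Dom:
  L1: preds {L0,L2,L3}: {L0} ∩ {L0,L1,L2} ∩ {L0,L1,L2,L3} = {L0}; idom=L0
  L4: preds {L1,L2,L3}: {L0,L1} ∩ {L0,L1,L2} ∩ {L0,L1,L2,L3} = {L0,L1}; idom=L1
  L5: preds {L1,L3,L4}: {L0,L1} ∩ {L0,L1,L2,L3} ∩ {L0,L1,L4} = {L0,L1}; idom=L1

idom(L5) = L1

Answer: L1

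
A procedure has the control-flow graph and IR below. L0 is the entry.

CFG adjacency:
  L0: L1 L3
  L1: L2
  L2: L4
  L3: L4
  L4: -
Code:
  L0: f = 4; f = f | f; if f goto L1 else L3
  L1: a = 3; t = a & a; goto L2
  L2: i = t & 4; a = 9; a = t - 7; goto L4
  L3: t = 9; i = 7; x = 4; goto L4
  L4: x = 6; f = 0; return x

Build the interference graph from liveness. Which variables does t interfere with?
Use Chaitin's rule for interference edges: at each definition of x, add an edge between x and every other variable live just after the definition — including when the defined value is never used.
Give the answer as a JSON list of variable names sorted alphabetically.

def/use:
  L0: {f} / ∅
  L1: {a,t} / ∅
  L2: {a,i} / {t}
  L3: {i,t,x} / ∅
  L4: {f,x} / ∅

Live sets:
  L0 li=∅ lo=∅
  L1 li=∅ lo={t}
  L2 li={t} lo=∅
  L3 li=∅ lo=∅
  L4 li=∅ lo=∅

Interference:
  a — {t}
  f — {x}
  i — {t}
  t — {a,i}
  x — {f}

N(t) = ["a", "i"]

Answer: ["a", "i"]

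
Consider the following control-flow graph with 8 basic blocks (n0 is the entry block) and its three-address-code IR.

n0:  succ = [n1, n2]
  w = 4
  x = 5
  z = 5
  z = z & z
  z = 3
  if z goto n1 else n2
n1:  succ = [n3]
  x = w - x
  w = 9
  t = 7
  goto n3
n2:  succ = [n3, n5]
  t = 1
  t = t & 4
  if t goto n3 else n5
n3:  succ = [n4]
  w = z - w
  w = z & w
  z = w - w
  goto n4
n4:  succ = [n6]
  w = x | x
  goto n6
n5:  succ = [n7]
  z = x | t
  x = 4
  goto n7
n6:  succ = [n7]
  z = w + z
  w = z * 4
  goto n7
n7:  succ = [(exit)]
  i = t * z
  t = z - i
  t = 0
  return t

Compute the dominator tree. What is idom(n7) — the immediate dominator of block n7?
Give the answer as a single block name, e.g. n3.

Answer: n0

Analysis:
idom tree: n1←n0 n2←n0 n3←n0 n4←n3 n5←n2 n6←n4 n7←n0
Join-block Dom:
  n3: preds {n1,n2}: {n0,n1} ∩ {n0,n2} = {n0}; idom=n0
  n7: preds {n5,n6}: {n0,n2,n5} ∩ {n0,n3,n4,n6} = {n0}; idom=n0

idom(n7) = n0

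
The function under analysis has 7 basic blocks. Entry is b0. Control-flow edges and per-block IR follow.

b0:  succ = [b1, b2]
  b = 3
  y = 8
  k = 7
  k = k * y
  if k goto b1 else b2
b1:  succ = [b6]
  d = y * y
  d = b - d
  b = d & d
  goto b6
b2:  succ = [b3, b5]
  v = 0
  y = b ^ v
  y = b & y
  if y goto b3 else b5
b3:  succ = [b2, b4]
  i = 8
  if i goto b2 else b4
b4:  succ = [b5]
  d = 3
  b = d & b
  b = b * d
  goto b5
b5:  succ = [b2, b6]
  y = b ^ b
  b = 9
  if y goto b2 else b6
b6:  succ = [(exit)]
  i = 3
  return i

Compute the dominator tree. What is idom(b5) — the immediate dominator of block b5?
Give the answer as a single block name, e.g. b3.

idom tree: b1←b0 b2←b0 b3←b2 b4←b3 b5←b2 b6←b0
Dom at joins:
  b2: preds {b0,b3,b5}: {b0} ∩ {b0,b2,b3} ∩ {b0,b2,b5} = {b0}; idom=b0
  b5: preds {b2,b4}: {b0,b2} ∩ {b0,b2,b3,b4} = {b0,b2}; idom=b2
  b6: preds {b1,b5}: {b0,b1} ∩ {b0,b2,b5} = {b0}; idom=b0

idom(b5) = b2

Answer: b2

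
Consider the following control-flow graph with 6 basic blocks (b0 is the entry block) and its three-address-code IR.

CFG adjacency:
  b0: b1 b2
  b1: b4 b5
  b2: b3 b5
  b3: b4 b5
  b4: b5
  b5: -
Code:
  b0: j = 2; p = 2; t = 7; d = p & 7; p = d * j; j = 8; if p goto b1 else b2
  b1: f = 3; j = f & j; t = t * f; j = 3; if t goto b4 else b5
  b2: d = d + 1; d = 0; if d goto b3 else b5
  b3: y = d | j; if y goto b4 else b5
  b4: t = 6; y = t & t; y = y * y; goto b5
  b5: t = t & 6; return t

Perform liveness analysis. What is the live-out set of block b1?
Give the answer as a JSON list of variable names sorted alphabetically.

Answer: ["t"]

Derivation:
Per-block:
  b0 def {d,j,p,t} use ∅
  b1 def {f,j,t} use {j,t}
  b2 def {d} use {d}
  b3 def {y} use {d,j}
  b4 def {t,y} use ∅
  b5 def {t} use {t}

Live sets:
  b0: in=∅ out={d,j,t}
  b1: in={j,t} out={t}
  b2: in={d,j,t} out={d,j,t}
  b3: in={d,j,t} out={t}
  b4: in=∅ out={t}
  b5: in={t} out=∅

live-out(b1) = ["t"]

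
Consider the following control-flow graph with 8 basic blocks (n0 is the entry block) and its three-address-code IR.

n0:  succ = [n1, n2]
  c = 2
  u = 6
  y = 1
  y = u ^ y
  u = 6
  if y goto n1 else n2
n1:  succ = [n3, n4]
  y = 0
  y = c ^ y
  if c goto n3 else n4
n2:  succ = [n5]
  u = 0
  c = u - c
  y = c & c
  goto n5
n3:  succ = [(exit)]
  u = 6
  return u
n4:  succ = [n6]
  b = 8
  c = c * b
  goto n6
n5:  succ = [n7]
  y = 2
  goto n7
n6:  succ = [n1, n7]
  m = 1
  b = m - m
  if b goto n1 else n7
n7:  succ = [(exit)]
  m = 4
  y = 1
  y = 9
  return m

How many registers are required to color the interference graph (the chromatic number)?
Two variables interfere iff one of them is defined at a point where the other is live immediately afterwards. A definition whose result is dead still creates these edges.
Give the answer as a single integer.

def/use:
  n0: def={c,u,y} ue=∅
  n1: def={y} ue={c}
  n2: def={c,u,y} ue={c}
  n3: def={u} ue=∅
  n4: def={b,c} ue={c}
  n5: def={y} ue=∅
  n6: def={b,m} ue=∅
  n7: def={m,y} ue=∅

Live sets:
  n0 li=∅ lo={c}
  n1 li={c} lo={c}
  n2 li={c} lo=∅
  n3 li=∅ lo=∅
  n4 li={c} lo={c}
  n5 li=∅ lo=∅
  n6 li={c} lo={c}
  n7 li=∅ lo=∅

Conflict graph:
  b: {c}
  c: {b,m,u,y}
  m: {c,y}
  u: {c,y}
  y: {c,m,u}

Chromatic number:
  clique {c,m,y} ⇒ need ≥ 3
  3-colouring: R0={c}  R1={b,y}  R2={m,u}
  χ = 3

Answer: 3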